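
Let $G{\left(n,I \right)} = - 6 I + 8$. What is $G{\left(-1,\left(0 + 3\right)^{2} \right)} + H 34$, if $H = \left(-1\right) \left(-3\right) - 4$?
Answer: $-80$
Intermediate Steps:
$H = -1$ ($H = 3 - 4 = -1$)
$G{\left(n,I \right)} = 8 - 6 I$
$G{\left(-1,\left(0 + 3\right)^{2} \right)} + H 34 = \left(8 - 6 \left(0 + 3\right)^{2}\right) - 34 = \left(8 - 6 \cdot 3^{2}\right) - 34 = \left(8 - 54\right) - 34 = -46 - 34 = -80$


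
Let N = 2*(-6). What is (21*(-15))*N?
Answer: 3780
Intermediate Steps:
N = -12
(21*(-15))*N = (21*(-15))*(-12) = -315*(-12) = 3780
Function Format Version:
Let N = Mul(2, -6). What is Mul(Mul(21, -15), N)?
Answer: 3780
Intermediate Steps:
N = -12
Mul(Mul(21, -15), N) = Mul(Mul(21, -15), -12) = Mul(-315, -12) = 3780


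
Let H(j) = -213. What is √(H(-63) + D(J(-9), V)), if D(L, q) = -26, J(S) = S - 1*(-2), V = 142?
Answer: I*√239 ≈ 15.46*I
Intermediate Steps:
J(S) = 2 + S (J(S) = S + 2 = 2 + S)
√(H(-63) + D(J(-9), V)) = √(-213 - 26) = √(-239) = I*√239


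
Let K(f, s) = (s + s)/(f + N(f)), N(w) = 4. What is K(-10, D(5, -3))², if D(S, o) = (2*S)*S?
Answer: 2500/9 ≈ 277.78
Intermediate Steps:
D(S, o) = 2*S²
K(f, s) = 2*s/(4 + f) (K(f, s) = (s + s)/(f + 4) = (2*s)/(4 + f) = 2*s/(4 + f))
K(-10, D(5, -3))² = (2*(2*5²)/(4 - 10))² = (2*(2*25)/(-6))² = (2*50*(-⅙))² = (-50/3)² = 2500/9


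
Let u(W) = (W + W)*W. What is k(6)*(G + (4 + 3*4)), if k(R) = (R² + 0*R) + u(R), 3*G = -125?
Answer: -2772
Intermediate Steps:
G = -125/3 (G = (⅓)*(-125) = -125/3 ≈ -41.667)
u(W) = 2*W² (u(W) = (2*W)*W = 2*W²)
k(R) = 3*R² (k(R) = (R² + 0*R) + 2*R² = (R² + 0) + 2*R² = R² + 2*R² = 3*R²)
k(6)*(G + (4 + 3*4)) = (3*6²)*(-125/3 + (4 + 3*4)) = (3*36)*(-125/3 + (4 + 12)) = 108*(-125/3 + 16) = 108*(-77/3) = -2772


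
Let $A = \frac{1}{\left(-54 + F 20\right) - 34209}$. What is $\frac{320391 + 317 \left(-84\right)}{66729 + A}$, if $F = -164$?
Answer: $\frac{11028744309}{2505206846} \approx 4.4023$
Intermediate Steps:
$A = - \frac{1}{37543}$ ($A = \frac{1}{\left(-54 - 3280\right) - 34209} = \frac{1}{-3334 - 34209} = \frac{1}{-37543} = - \frac{1}{37543} \approx -2.6636 \cdot 10^{-5}$)
$\frac{320391 + 317 \left(-84\right)}{66729 + A} = \frac{320391 + 317 \left(-84\right)}{66729 - \frac{1}{37543}} = \frac{320391 - 26628}{\frac{2505206846}{37543}} = 293763 \cdot \frac{37543}{2505206846} = \frac{11028744309}{2505206846}$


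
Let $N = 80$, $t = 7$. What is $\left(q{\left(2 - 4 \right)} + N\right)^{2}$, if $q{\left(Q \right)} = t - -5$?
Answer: $8464$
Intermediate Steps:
$q{\left(Q \right)} = 12$ ($q{\left(Q \right)} = 7 - -5 = 7 + 5 = 12$)
$\left(q{\left(2 - 4 \right)} + N\right)^{2} = \left(12 + 80\right)^{2} = 92^{2} = 8464$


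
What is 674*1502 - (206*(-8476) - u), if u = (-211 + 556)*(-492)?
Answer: 2588664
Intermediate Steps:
u = -169740 (u = 345*(-492) = -169740)
674*1502 - (206*(-8476) - u) = 674*1502 - (206*(-8476) - 1*(-169740)) = 1012348 - (-1746056 + 169740) = 1012348 - 1*(-1576316) = 1012348 + 1576316 = 2588664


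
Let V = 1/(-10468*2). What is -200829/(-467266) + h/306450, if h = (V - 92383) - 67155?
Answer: -5041170166251/55516714538800 ≈ -0.090805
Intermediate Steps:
V = -1/20936 (V = 1/(-20936) = -1/20936 ≈ -4.7765e-5)
h = -3340087569/20936 (h = (-1/20936 - 92383) - 67155 = -1934130489/20936 - 67155 = -3340087569/20936 ≈ -1.5954e+5)
-200829/(-467266) + h/306450 = -200829/(-467266) - 3340087569/20936/306450 = -200829*(-1/467266) - 3340087569/20936*1/306450 = 200829/467266 - 123706947/237623600 = -5041170166251/55516714538800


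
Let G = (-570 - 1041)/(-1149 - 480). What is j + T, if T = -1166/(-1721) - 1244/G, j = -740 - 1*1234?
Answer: -995406996/308059 ≈ -3231.2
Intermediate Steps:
G = 179/181 (G = -1611/(-1629) = -1611*(-1/1629) = 179/181 ≈ 0.98895)
j = -1974 (j = -740 - 1234 = -1974)
T = -387298530/308059 (T = -1166/(-1721) - 1244/179/181 = -1166*(-1/1721) - 1244*181/179 = 1166/1721 - 225164/179 = -387298530/308059 ≈ -1257.2)
j + T = -1974 - 387298530/308059 = -995406996/308059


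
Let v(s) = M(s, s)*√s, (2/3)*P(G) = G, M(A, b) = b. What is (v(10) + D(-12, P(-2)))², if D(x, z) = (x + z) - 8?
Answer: 1529 - 460*√10 ≈ 74.352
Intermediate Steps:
P(G) = 3*G/2
v(s) = s^(3/2) (v(s) = s*√s = s^(3/2))
D(x, z) = -8 + x + z
(v(10) + D(-12, P(-2)))² = (10^(3/2) + (-8 - 12 + (3/2)*(-2)))² = (10*√10 + (-8 - 12 - 3))² = (10*√10 - 23)² = (-23 + 10*√10)²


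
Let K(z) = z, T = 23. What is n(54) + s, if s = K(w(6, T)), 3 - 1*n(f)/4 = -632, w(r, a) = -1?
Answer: 2539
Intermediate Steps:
n(f) = 2540 (n(f) = 12 - 4*(-632) = 12 + 2528 = 2540)
s = -1
n(54) + s = 2540 - 1 = 2539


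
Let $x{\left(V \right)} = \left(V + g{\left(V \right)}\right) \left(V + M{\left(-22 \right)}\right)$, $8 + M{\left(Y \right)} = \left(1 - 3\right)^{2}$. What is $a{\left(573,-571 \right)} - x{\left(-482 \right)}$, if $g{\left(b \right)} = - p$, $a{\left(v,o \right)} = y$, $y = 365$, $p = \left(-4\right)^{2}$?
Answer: $-241663$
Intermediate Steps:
$p = 16$
$a{\left(v,o \right)} = 365$
$M{\left(Y \right)} = -4$ ($M{\left(Y \right)} = -8 + \left(1 - 3\right)^{2} = -8 + \left(-2\right)^{2} = -8 + 4 = -4$)
$g{\left(b \right)} = -16$ ($g{\left(b \right)} = \left(-1\right) 16 = -16$)
$x{\left(V \right)} = \left(-16 + V\right) \left(-4 + V\right)$ ($x{\left(V \right)} = \left(V - 16\right) \left(V - 4\right) = \left(-16 + V\right) \left(-4 + V\right)$)
$a{\left(573,-571 \right)} - x{\left(-482 \right)} = 365 - \left(64 + \left(-482\right)^{2} - -9640\right) = 365 - \left(64 + 232324 + 9640\right) = 365 - 242028 = -241663$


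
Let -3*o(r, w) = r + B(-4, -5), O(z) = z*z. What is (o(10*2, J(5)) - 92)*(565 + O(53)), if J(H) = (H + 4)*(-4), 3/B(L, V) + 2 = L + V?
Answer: -10975622/33 ≈ -3.3259e+5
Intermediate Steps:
O(z) = z²
B(L, V) = 3/(-2 + L + V) (B(L, V) = 3/(-2 + (L + V)) = 3/(-2 + L + V))
J(H) = -16 - 4*H (J(H) = (4 + H)*(-4) = -16 - 4*H)
o(r, w) = 1/11 - r/3 (o(r, w) = -(r + 3/(-2 - 4 - 5))/3 = -(r + 3/(-11))/3 = -(r + 3*(-1/11))/3 = -(r - 3/11)/3 = -(-3/11 + r)/3 = 1/11 - r/3)
(o(10*2, J(5)) - 92)*(565 + O(53)) = ((1/11 - 10*2/3) - 92)*(565 + 53²) = ((1/11 - ⅓*20) - 92)*(565 + 2809) = ((1/11 - 20/3) - 92)*3374 = (-217/33 - 92)*3374 = -3253/33*3374 = -10975622/33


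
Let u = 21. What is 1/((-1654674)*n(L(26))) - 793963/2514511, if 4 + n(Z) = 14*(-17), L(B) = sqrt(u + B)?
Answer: -317927481286493/1006888425808188 ≈ -0.31575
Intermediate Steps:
L(B) = sqrt(21 + B)
n(Z) = -242 (n(Z) = -4 + 14*(-17) = -4 - 238 = -242)
1/((-1654674)*n(L(26))) - 793963/2514511 = 1/(-1654674*(-242)) - 793963/2514511 = -1/1654674*(-1/242) - 793963*1/2514511 = 1/400431108 - 793963/2514511 = -317927481286493/1006888425808188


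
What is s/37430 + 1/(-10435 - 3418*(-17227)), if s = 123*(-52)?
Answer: -763188709223/4466252984165 ≈ -0.17088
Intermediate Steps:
s = -6396
s/37430 + 1/(-10435 - 3418*(-17227)) = -6396/37430 + 1/(-10435 - 3418*(-17227)) = -6396*1/37430 - 1/17227/(-13853) = -3198/18715 - 1/13853*(-1/17227) = -3198/18715 + 1/238645631 = -763188709223/4466252984165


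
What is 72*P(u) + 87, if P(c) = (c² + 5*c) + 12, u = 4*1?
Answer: 3543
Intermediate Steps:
u = 4
P(c) = 12 + c² + 5*c
72*P(u) + 87 = 72*(12 + 4² + 5*4) + 87 = 72*(12 + 16 + 20) + 87 = 72*48 + 87 = 3456 + 87 = 3543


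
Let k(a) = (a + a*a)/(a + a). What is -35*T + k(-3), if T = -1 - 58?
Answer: 2064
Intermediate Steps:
T = -59
k(a) = (a + a²)/(2*a) (k(a) = (a + a²)/((2*a)) = (a + a²)*(1/(2*a)) = (a + a²)/(2*a))
-35*T + k(-3) = -35*(-59) + (½ + (½)*(-3)) = 2065 + (½ - 3/2) = 2065 - 1 = 2064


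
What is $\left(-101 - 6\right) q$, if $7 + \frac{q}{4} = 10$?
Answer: $-1284$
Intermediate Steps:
$q = 12$ ($q = -28 + 4 \cdot 10 = -28 + 40 = 12$)
$\left(-101 - 6\right) q = \left(-101 - 6\right) 12 = \left(-107\right) 12 = -1284$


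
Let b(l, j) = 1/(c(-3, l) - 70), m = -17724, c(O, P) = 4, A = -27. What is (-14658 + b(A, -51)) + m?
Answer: -2137213/66 ≈ -32382.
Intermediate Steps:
b(l, j) = -1/66 (b(l, j) = 1/(4 - 70) = 1/(-66) = -1/66)
(-14658 + b(A, -51)) + m = (-14658 - 1/66) - 17724 = -967429/66 - 17724 = -2137213/66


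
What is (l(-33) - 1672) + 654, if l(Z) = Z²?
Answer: 71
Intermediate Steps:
(l(-33) - 1672) + 654 = ((-33)² - 1672) + 654 = (1089 - 1672) + 654 = -583 + 654 = 71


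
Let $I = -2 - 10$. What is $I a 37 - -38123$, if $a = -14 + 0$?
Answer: $44339$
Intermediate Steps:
$I = -12$ ($I = -2 - 10 = -12$)
$a = -14$
$I a 37 - -38123 = \left(-12\right) \left(-14\right) 37 - -38123 = 168 \cdot 37 + 38123 = 6216 + 38123 = 44339$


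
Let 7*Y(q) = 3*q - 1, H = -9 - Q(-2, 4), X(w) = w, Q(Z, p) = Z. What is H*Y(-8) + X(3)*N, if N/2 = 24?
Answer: 169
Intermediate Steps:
N = 48 (N = 2*24 = 48)
H = -7 (H = -9 - 1*(-2) = -9 + 2 = -7)
Y(q) = -1/7 + 3*q/7 (Y(q) = (3*q - 1)/7 = (-1 + 3*q)/7 = -1/7 + 3*q/7)
H*Y(-8) + X(3)*N = -7*(-1/7 + (3/7)*(-8)) + 3*48 = -7*(-1/7 - 24/7) + 144 = -7*(-25/7) + 144 = 25 + 144 = 169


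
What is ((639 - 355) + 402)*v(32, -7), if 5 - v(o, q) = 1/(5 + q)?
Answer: 3773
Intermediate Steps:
v(o, q) = 5 - 1/(5 + q)
((639 - 355) + 402)*v(32, -7) = ((639 - 355) + 402)*((24 + 5*(-7))/(5 - 7)) = (284 + 402)*((24 - 35)/(-2)) = 686*(-½*(-11)) = 686*(11/2) = 3773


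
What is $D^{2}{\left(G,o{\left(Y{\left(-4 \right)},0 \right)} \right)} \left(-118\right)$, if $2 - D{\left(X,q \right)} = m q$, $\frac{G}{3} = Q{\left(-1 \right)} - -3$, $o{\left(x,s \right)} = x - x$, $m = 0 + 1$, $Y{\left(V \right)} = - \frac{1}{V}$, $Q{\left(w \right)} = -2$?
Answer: $-472$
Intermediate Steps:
$m = 1$
$o{\left(x,s \right)} = 0$
$G = 3$ ($G = 3 \left(-2 - -3\right) = 3 \left(-2 + 3\right) = 3 \cdot 1 = 3$)
$D{\left(X,q \right)} = 2 - q$ ($D{\left(X,q \right)} = 2 - 1 q = 2 - q$)
$D^{2}{\left(G,o{\left(Y{\left(-4 \right)},0 \right)} \right)} \left(-118\right) = \left(2 - 0\right)^{2} \left(-118\right) = \left(2 + 0\right)^{2} \left(-118\right) = 2^{2} \left(-118\right) = 4 \left(-118\right) = -472$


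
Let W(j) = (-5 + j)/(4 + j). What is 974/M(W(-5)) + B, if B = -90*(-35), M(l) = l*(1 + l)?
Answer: 173737/55 ≈ 3158.9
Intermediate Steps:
W(j) = (-5 + j)/(4 + j)
B = 3150
974/M(W(-5)) + B = 974/((((-5 - 5)/(4 - 5))*(1 + (-5 - 5)/(4 - 5)))) + 3150 = 974/(((-10/(-1))*(1 - 10/(-1)))) + 3150 = 974/(((-1*(-10))*(1 - 1*(-10)))) + 3150 = 974/((10*(1 + 10))) + 3150 = 974/((10*11)) + 3150 = 974/110 + 3150 = 974*(1/110) + 3150 = 487/55 + 3150 = 173737/55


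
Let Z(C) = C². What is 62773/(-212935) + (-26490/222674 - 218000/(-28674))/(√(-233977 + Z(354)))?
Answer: -62773/212935 - 11945839435*I*√301/9128888376111 ≈ -0.2948 - 0.022703*I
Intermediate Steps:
62773/(-212935) + (-26490/222674 - 218000/(-28674))/(√(-233977 + Z(354))) = 62773/(-212935) + (-26490/222674 - 218000/(-28674))/(√(-233977 + 354²)) = 62773*(-1/212935) + (-26490*1/222674 - 218000*(-1/28674))/(√(-233977 + 125316)) = -62773/212935 + (-13245/111337 + 109000/14337)/(√(-108661)) = -62773/212935 + 11945839435/(1596238569*((19*I*√301))) = -62773/212935 + 11945839435*(-I*√301/5719)/1596238569 = -62773/212935 - 11945839435*I*√301/9128888376111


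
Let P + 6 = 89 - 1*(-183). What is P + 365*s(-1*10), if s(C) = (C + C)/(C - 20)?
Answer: 1528/3 ≈ 509.33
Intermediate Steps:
s(C) = 2*C/(-20 + C) (s(C) = (2*C)/(-20 + C) = 2*C/(-20 + C))
P = 266 (P = -6 + (89 - 1*(-183)) = -6 + (89 + 183) = -6 + 272 = 266)
P + 365*s(-1*10) = 266 + 365*(2*(-1*10)/(-20 - 1*10)) = 266 + 365*(2*(-10)/(-20 - 10)) = 266 + 365*(2*(-10)/(-30)) = 266 + 365*(2*(-10)*(-1/30)) = 266 + 365*(⅔) = 266 + 730/3 = 1528/3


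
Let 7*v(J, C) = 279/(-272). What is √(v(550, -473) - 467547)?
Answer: I*√105934962273/476 ≈ 683.77*I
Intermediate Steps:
v(J, C) = -279/1904 (v(J, C) = (279/(-272))/7 = (279*(-1/272))/7 = (⅐)*(-279/272) = -279/1904)
√(v(550, -473) - 467547) = √(-279/1904 - 467547) = √(-890209767/1904) = I*√105934962273/476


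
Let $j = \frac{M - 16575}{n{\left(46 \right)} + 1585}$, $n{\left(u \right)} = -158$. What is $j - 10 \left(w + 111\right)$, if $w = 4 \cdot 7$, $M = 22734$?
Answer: $- \frac{1977371}{1427} \approx -1385.7$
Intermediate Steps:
$w = 28$
$j = \frac{6159}{1427}$ ($j = \frac{22734 - 16575}{-158 + 1585} = \frac{6159}{1427} \approx 4.316$)
$j - 10 \left(w + 111\right) = \frac{6159}{1427} - 10 \left(28 + 111\right) = \frac{6159}{1427} - 10 \cdot 139 = \frac{6159}{1427} - 1390 = - \frac{1977371}{1427}$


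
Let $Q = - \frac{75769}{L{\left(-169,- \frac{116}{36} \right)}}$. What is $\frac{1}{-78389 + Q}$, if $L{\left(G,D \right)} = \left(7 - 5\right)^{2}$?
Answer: $- \frac{4}{389325} \approx -1.0274 \cdot 10^{-5}$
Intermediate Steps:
$L{\left(G,D \right)} = 4$ ($L{\left(G,D \right)} = 2^{2} = 4$)
$Q = - \frac{75769}{4} \approx -18942.0$
$\frac{1}{-78389 + Q} = \frac{1}{-78389 - \frac{75769}{4}} = \frac{1}{- \frac{389325}{4}} = - \frac{4}{389325}$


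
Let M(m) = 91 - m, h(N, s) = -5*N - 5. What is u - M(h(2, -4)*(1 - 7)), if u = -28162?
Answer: -28163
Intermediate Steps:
h(N, s) = -5 - 5*N
u - M(h(2, -4)*(1 - 7)) = -28162 - (91 - (-5 - 5*2)*(1 - 7)) = -28162 - (91 - (-5 - 10)*(-6)) = -28162 - (91 - (-15)*(-6)) = -28162 - (91 - 1*90) = -28162 - (91 - 90) = -28162 - 1*1 = -28162 - 1 = -28163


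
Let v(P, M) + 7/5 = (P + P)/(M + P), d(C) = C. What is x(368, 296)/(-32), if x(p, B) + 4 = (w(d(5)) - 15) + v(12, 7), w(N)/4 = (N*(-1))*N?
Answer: 5659/1520 ≈ 3.7230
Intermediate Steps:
v(P, M) = -7/5 + 2*P/(M + P) (v(P, M) = -7/5 + (P + P)/(M + P) = -7/5 + (2*P)/(M + P) = -7/5 + 2*P/(M + P))
w(N) = -4*N**2 (w(N) = 4*((N*(-1))*N) = 4*((-N)*N) = 4*(-N**2) = -4*N**2)
x(p, B) = -11318/95 (x(p, B) = -4 + ((-4*5**2 - 15) + (-7*7 + 3*12)/(5*(7 + 12))) = -4 + ((-4*25 - 15) + (1/5)*(-49 + 36)/19) = -4 + ((-100 - 15) + (1/5)*(1/19)*(-13)) = -4 + (-115 - 13/95) = -4 - 10938/95 = -11318/95)
x(368, 296)/(-32) = -11318/95/(-32) = -1/32*(-11318/95) = 5659/1520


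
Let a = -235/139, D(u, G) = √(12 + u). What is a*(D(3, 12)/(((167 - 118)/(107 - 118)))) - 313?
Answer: -313 + 2585*√15/6811 ≈ -311.53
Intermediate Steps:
a = -235/139 (a = -235*1/139 = -235/139 ≈ -1.6906)
a*(D(3, 12)/(((167 - 118)/(107 - 118)))) - 313 = -235*√(12 + 3)/(139*((167 - 118)/(107 - 118))) - 313 = -235*√15/(139*(49/(-11))) - 313 = -235*√15/(139*(49*(-1/11))) - 313 = -235*√15/(139*(-49/11)) - 313 = -235*√15*(-11)/(139*49) - 313 = -(-2585)*√15/6811 - 313 = 2585*√15/6811 - 313 = -313 + 2585*√15/6811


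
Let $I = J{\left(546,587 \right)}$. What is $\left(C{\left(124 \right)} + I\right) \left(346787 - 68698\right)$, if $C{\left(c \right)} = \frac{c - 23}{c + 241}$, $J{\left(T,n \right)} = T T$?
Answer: $\frac{30259542905249}{365} \approx 8.2903 \cdot 10^{10}$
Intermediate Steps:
$J{\left(T,n \right)} = T^{2}$
$C{\left(c \right)} = \frac{-23 + c}{241 + c}$
$I = 298116$ ($I = 546^{2} = 298116$)
$\left(C{\left(124 \right)} + I\right) \left(346787 - 68698\right) = \left(\frac{-23 + 124}{241 + 124} + 298116\right) \left(346787 - 68698\right) = \left(\frac{1}{365} \cdot 101 + 298116\right) 278089 = \left(\frac{101}{365} + 298116\right) 278089 = \frac{108812441}{365} \cdot 278089 = \frac{30259542905249}{365}$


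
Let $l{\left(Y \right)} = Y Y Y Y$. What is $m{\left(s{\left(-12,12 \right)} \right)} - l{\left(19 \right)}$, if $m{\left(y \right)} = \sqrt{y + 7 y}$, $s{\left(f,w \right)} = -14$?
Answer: $-130321 + 4 i \sqrt{7} \approx -1.3032 \cdot 10^{5} + 10.583 i$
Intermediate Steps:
$m{\left(y \right)} = 2 \sqrt{2} \sqrt{y}$ ($m{\left(y \right)} = \sqrt{8 y} = 2 \sqrt{2} \sqrt{y}$)
$l{\left(Y \right)} = Y^{4}$ ($l{\left(Y \right)} = Y^{2} Y Y = Y^{3} Y = Y^{4}$)
$m{\left(s{\left(-12,12 \right)} \right)} - l{\left(19 \right)} = 2 \sqrt{2} \sqrt{-14} - 19^{4} = 2 \sqrt{2} i \sqrt{14} - 130321 = 4 i \sqrt{7} - 130321 = -130321 + 4 i \sqrt{7}$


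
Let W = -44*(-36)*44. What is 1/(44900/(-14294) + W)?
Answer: 7147/498094862 ≈ 1.4349e-5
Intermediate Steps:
W = 69696 (W = 1584*44 = 69696)
1/(44900/(-14294) + W) = 1/(44900/(-14294) + 69696) = 1/(44900*(-1/14294) + 69696) = 1/(-22450/7147 + 69696) = 1/(498094862/7147) = 7147/498094862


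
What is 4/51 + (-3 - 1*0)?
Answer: -149/51 ≈ -2.9216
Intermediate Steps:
4/51 + (-3 - 1*0) = (1/51)*4 + (-3 + 0) = 4/51 - 3 = -149/51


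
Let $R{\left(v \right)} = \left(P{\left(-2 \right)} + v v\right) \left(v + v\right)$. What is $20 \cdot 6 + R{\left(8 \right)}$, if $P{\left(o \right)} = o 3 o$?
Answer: $1336$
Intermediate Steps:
$P{\left(o \right)} = 3 o^{2}$ ($P{\left(o \right)} = 3 o o = 3 o^{2}$)
$R{\left(v \right)} = 2 v \left(12 + v^{2}\right)$ ($R{\left(v \right)} = \left(3 \left(-2\right)^{2} + v v\right) \left(v + v\right) = \left(3 \cdot 4 + v^{2}\right) 2 v = \left(12 + v^{2}\right) 2 v = 2 v \left(12 + v^{2}\right)$)
$20 \cdot 6 + R{\left(8 \right)} = 20 \cdot 6 + 2 \cdot 8 \left(12 + 8^{2}\right) = 120 + 2 \cdot 8 \left(12 + 64\right) = 120 + 2 \cdot 8 \cdot 76 = 120 + 1216 = 1336$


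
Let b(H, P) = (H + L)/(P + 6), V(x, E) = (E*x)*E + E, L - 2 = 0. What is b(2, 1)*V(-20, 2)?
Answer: -312/7 ≈ -44.571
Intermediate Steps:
L = 2 (L = 2 + 0 = 2)
V(x, E) = E + x*E**2 (V(x, E) = x*E**2 + E = E + x*E**2)
b(H, P) = (2 + H)/(6 + P) (b(H, P) = (H + 2)/(P + 6) = (2 + H)/(6 + P))
b(2, 1)*V(-20, 2) = ((2 + 2)/(6 + 1))*(2*(1 + 2*(-20))) = (4/7)*(2*(1 - 40)) = ((1/7)*4)*(2*(-39)) = (4/7)*(-78) = -312/7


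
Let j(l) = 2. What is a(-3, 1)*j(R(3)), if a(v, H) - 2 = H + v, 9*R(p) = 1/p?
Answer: 0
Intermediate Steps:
R(p) = 1/(9*p)
a(v, H) = 2 + H + v (a(v, H) = 2 + (H + v) = 2 + H + v)
a(-3, 1)*j(R(3)) = (2 + 1 - 3)*2 = 0*2 = 0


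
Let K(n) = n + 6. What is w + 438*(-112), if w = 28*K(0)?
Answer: -48888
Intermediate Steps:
K(n) = 6 + n
w = 168 (w = 28*(6 + 0) = 28*6 = 168)
w + 438*(-112) = 168 + 438*(-112) = 168 - 49056 = -48888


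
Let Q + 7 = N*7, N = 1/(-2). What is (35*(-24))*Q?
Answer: 8820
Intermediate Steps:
N = -1/2 ≈ -0.50000
Q = -21/2 (Q = -7 - 1/2*7 = -7 - 7/2 = -21/2 ≈ -10.500)
(35*(-24))*Q = (35*(-24))*(-21/2) = -840*(-21/2) = 8820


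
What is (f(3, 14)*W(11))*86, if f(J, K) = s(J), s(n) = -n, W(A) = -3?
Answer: 774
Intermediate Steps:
f(J, K) = -J
(f(3, 14)*W(11))*86 = (-1*3*(-3))*86 = -3*(-3)*86 = 9*86 = 774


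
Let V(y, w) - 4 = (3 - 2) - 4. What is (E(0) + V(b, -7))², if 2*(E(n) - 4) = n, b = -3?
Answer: 25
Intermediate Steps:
E(n) = 4 + n/2
V(y, w) = 1 (V(y, w) = 4 + ((3 - 2) - 4) = 4 + (1 - 4) = 4 - 3 = 1)
(E(0) + V(b, -7))² = ((4 + (½)*0) + 1)² = ((4 + 0) + 1)² = (4 + 1)² = 5² = 25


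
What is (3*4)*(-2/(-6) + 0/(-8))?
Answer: 4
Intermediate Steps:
(3*4)*(-2/(-6) + 0/(-8)) = 12*(-2*(-1/6) + 0*(-1/8)) = 12*(1/3 + 0) = 12*(1/3) = 4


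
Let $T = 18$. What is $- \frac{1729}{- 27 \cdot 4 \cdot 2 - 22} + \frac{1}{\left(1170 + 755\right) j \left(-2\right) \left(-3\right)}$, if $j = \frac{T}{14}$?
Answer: $\frac{916996}{126225} \approx 7.2648$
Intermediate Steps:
$j = \frac{9}{7}$ ($j = \frac{18}{14} = 18 \cdot \frac{1}{14} = \frac{9}{7} \approx 1.2857$)
$- \frac{1729}{- 27 \cdot 4 \cdot 2 - 22} + \frac{1}{\left(1170 + 755\right) j \left(-2\right) \left(-3\right)} = - \frac{1729}{- 27 \cdot 4 \cdot 2 - 22} + \frac{1}{\left(1170 + 755\right) \frac{9}{7} \left(-2\right) \left(-3\right)} = - \frac{1729}{\left(-27\right) 8 - 22} + \frac{1}{1925 \left(\left(- \frac{18}{7}\right) \left(-3\right)\right)} = - \frac{1729}{-216 - 22} + \frac{1}{1925 \cdot \frac{54}{7}} = - \frac{1729}{-238} + \frac{1}{1925} \cdot \frac{7}{54} = \left(-1729\right) \left(- \frac{1}{238}\right) + \frac{1}{14850} = \frac{247}{34} + \frac{1}{14850} = \frac{916996}{126225}$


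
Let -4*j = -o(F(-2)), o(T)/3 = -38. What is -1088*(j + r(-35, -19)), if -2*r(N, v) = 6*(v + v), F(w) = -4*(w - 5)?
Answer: -93024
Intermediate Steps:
F(w) = 20 - 4*w (F(w) = -4*(-5 + w) = 20 - 4*w)
o(T) = -114 (o(T) = 3*(-38) = -114)
r(N, v) = -6*v (r(N, v) = -3*(v + v) = -3*2*v = -6*v)
j = -57/2 (j = -(-1)*(-114)/4 = -¼*114 = -57/2 ≈ -28.500)
-1088*(j + r(-35, -19)) = -1088*(-57/2 - 6*(-19)) = -1088*(-57/2 + 114) = -1088*171/2 = -93024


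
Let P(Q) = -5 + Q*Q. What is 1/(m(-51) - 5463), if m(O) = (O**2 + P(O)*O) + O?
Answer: -1/135309 ≈ -7.3905e-6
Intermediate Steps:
P(Q) = -5 + Q**2
m(O) = O + O**2 + O*(-5 + O**2) (m(O) = (O**2 + (-5 + O**2)*O) + O = (O**2 + O*(-5 + O**2)) + O = O + O**2 + O*(-5 + O**2))
1/(m(-51) - 5463) = 1/(-51*(-4 - 51 + (-51)**2) - 5463) = 1/(-51*(-4 - 51 + 2601) - 5463) = 1/(-51*2546 - 5463) = 1/(-129846 - 5463) = 1/(-135309) = -1/135309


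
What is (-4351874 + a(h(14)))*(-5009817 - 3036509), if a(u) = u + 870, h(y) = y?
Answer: 35009483962740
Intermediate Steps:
a(u) = 870 + u
(-4351874 + a(h(14)))*(-5009817 - 3036509) = (-4351874 + (870 + 14))*(-5009817 - 3036509) = (-4351874 + 884)*(-8046326) = -4350990*(-8046326) = 35009483962740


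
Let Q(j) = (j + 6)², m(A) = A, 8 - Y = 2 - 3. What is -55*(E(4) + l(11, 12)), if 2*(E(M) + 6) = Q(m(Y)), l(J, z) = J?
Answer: -12925/2 ≈ -6462.5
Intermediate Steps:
Y = 9 (Y = 8 - (2 - 3) = 8 - 1*(-1) = 8 + 1 = 9)
Q(j) = (6 + j)²
E(M) = 213/2 (E(M) = -6 + (6 + 9)²/2 = -6 + (½)*15² = -6 + (½)*225 = -6 + 225/2 = 213/2)
-55*(E(4) + l(11, 12)) = -55*(213/2 + 11) = -55*235/2 = -12925/2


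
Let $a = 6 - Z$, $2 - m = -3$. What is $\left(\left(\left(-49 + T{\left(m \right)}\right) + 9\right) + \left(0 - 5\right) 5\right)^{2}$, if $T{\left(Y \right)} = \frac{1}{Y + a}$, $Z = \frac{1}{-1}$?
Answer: $\frac{606841}{144} \approx 4214.2$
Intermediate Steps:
$m = 5$ ($m = 2 - -3 = 2 + 3 = 5$)
$Z = -1$
$a = 7$ ($a = 6 - -1 = 6 + 1 = 7$)
$T{\left(Y \right)} = \frac{1}{7 + Y}$ ($T{\left(Y \right)} = \frac{1}{Y + 7} = \frac{1}{7 + Y}$)
$\left(\left(\left(-49 + T{\left(m \right)}\right) + 9\right) + \left(0 - 5\right) 5\right)^{2} = \left(\left(\left(-49 + \frac{1}{7 + 5}\right) + 9\right) + \left(0 - 5\right) 5\right)^{2} = \left(\left(\left(-49 + \frac{1}{12}\right) + 9\right) - 25\right)^{2} = \left(\left(- \frac{587}{12} + 9\right) - 25\right)^{2} = \left(- \frac{479}{12} - 25\right)^{2} = \left(- \frac{779}{12}\right)^{2} = \frac{606841}{144}$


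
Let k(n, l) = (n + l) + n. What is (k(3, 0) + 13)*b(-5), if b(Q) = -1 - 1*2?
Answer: -57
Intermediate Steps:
k(n, l) = l + 2*n (k(n, l) = (l + n) + n = l + 2*n)
b(Q) = -3 (b(Q) = -1 - 2 = -3)
(k(3, 0) + 13)*b(-5) = ((0 + 2*3) + 13)*(-3) = ((0 + 6) + 13)*(-3) = (6 + 13)*(-3) = 19*(-3) = -57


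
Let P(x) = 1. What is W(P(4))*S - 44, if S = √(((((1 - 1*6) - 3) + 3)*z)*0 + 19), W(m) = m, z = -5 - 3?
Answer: -44 + √19 ≈ -39.641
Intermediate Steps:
z = -8
S = √19 (S = √(((((1 - 1*6) - 3) + 3)*(-8))*0 + 19) = √(((((1 - 6) - 3) + 3)*(-8))*0 + 19) = √((((-5 - 3) + 3)*(-8))*0 + 19) = √(((-8 + 3)*(-8))*0 + 19) = √(-5*(-8)*0 + 19) = √(40*0 + 19) = √(0 + 19) = √19 ≈ 4.3589)
W(P(4))*S - 44 = 1*√19 - 44 = √19 - 44 = -44 + √19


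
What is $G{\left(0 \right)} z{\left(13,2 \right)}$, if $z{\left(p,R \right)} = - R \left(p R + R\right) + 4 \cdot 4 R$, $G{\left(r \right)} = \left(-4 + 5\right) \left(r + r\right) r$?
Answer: $0$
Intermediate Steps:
$G{\left(r \right)} = 2 r^{2}$ ($G{\left(r \right)} = 1 \cdot 2 r r = 2 r r = 2 r^{2}$)
$z{\left(p,R \right)} = 16 R - R \left(R + R p\right)$ ($z{\left(p,R \right)} = - R \left(R p + R\right) + 16 R = - R \left(R + R p\right) + 16 R = 16 R - R \left(R + R p\right)$)
$G{\left(0 \right)} z{\left(13,2 \right)} = 2 \cdot 0^{2} \cdot 2 \left(16 - 2 - 2 \cdot 13\right) = 2 \cdot 0 \cdot 2 \left(16 - 2 - 26\right) = 0 \cdot 2 \left(-12\right) = 0 \left(-24\right) = 0$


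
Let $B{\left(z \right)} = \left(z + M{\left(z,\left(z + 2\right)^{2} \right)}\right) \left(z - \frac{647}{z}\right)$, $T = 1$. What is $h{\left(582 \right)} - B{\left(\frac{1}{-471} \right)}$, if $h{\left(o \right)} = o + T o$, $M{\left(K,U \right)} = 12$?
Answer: $- \frac{810836170102}{221841} \approx -3.655 \cdot 10^{6}$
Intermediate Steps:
$h{\left(o \right)} = 2 o$ ($h{\left(o \right)} = o + 1 o = o + o = 2 o$)
$B{\left(z \right)} = \left(12 + z\right) \left(z - \frac{647}{z}\right)$ ($B{\left(z \right)} = \left(z + 12\right) \left(z - \frac{647}{z}\right) = \left(12 + z\right) \left(z - \frac{647}{z}\right)$)
$h{\left(582 \right)} - B{\left(\frac{1}{-471} \right)} = 2 \cdot 582 - \left(-647 + \left(\frac{1}{-471}\right)^{2} - \frac{7764}{\frac{1}{-471}} + \frac{12}{-471}\right) = 1164 - \left(-647 + \left(- \frac{1}{471}\right)^{2} - \frac{7764}{- \frac{1}{471}} + 12 \left(- \frac{1}{471}\right)\right) = 1164 - \left(-647 + \frac{1}{221841} - -3656844 - \frac{4}{157}\right) = 1164 - \left(-647 + \frac{1}{221841} + 3656844 - \frac{4}{157}\right) = 1164 - \frac{811094393026}{221841} = - \frac{810836170102}{221841}$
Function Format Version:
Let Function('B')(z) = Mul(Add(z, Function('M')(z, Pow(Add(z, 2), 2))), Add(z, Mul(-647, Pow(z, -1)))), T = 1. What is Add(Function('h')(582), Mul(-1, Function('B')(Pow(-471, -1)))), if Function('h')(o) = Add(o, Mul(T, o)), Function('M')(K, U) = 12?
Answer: Rational(-810836170102, 221841) ≈ -3.6550e+6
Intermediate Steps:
Function('h')(o) = Mul(2, o) (Function('h')(o) = Add(o, Mul(1, o)) = Add(o, o) = Mul(2, o))
Function('B')(z) = Mul(Add(12, z), Add(z, Mul(-647, Pow(z, -1)))) (Function('B')(z) = Mul(Add(z, 12), Add(z, Mul(-647, Pow(z, -1)))) = Mul(Add(12, z), Add(z, Mul(-647, Pow(z, -1)))))
Add(Function('h')(582), Mul(-1, Function('B')(Pow(-471, -1)))) = Add(Mul(2, 582), Mul(-1, Add(-647, Pow(Pow(-471, -1), 2), Mul(-7764, Pow(Pow(-471, -1), -1)), Mul(12, Pow(-471, -1))))) = Add(1164, Mul(-1, Add(-647, Pow(Rational(-1, 471), 2), Mul(-7764, Pow(Rational(-1, 471), -1)), Mul(12, Rational(-1, 471))))) = Add(1164, Mul(-1, Add(-647, Rational(1, 221841), Mul(-7764, -471), Rational(-4, 157)))) = Add(1164, Mul(-1, Add(-647, Rational(1, 221841), 3656844, Rational(-4, 157)))) = Add(1164, Mul(-1, Rational(811094393026, 221841))) = Add(1164, Rational(-811094393026, 221841)) = Rational(-810836170102, 221841)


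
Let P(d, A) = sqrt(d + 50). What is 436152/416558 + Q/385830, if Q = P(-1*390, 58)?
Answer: 218076/208279 + I*sqrt(85)/192915 ≈ 1.047 + 4.7791e-5*I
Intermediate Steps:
P(d, A) = sqrt(50 + d)
Q = 2*I*sqrt(85) (Q = sqrt(50 - 1*390) = sqrt(50 - 390) = sqrt(-340) = 2*I*sqrt(85) ≈ 18.439*I)
436152/416558 + Q/385830 = 436152/416558 + (2*I*sqrt(85))/385830 = 436152*(1/416558) + (2*I*sqrt(85))*(1/385830) = 218076/208279 + I*sqrt(85)/192915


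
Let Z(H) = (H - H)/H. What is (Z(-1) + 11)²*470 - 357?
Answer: 56513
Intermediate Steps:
Z(H) = 0 (Z(H) = 0/H = 0)
(Z(-1) + 11)²*470 - 357 = (0 + 11)²*470 - 357 = 11²*470 - 357 = 121*470 - 357 = 56870 - 357 = 56513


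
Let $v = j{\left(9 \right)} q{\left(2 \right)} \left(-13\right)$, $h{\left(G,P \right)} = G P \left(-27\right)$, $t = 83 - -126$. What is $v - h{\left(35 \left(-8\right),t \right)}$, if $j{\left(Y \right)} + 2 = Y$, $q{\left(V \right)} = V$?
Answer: $-1580222$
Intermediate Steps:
$t = 209$ ($t = 83 + 126 = 209$)
$j{\left(Y \right)} = -2 + Y$
$h{\left(G,P \right)} = - 27 G P$
$v = -182$ ($v = \left(-2 + 9\right) 2 \left(-13\right) = 7 \cdot 2 \left(-13\right) = 14 \left(-13\right) = -182$)
$v - h{\left(35 \left(-8\right),t \right)} = -182 - \left(-27\right) 35 \left(-8\right) 209 = -182 - \left(-27\right) \left(-280\right) 209 = -182 - 1580040 = -1580222$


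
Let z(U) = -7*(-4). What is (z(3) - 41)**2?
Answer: 169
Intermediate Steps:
z(U) = 28
(z(3) - 41)**2 = (28 - 41)**2 = (-13)**2 = 169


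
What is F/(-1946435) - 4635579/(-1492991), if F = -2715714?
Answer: 13077389771439/2906009937085 ≈ 4.5001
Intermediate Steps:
F/(-1946435) - 4635579/(-1492991) = -2715714/(-1946435) - 4635579/(-1492991) = -2715714*(-1/1946435) - 4635579*(-1/1492991) = 2715714/1946435 + 4635579/1492991 = 13077389771439/2906009937085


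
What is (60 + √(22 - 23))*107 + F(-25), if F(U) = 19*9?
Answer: 6591 + 107*I ≈ 6591.0 + 107.0*I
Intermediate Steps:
F(U) = 171
(60 + √(22 - 23))*107 + F(-25) = (60 + √(22 - 23))*107 + 171 = (60 + √(-1))*107 + 171 = (60 + I)*107 + 171 = (6420 + 107*I) + 171 = 6591 + 107*I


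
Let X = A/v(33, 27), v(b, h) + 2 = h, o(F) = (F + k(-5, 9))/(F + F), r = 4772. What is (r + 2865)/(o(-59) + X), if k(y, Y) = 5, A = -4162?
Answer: -11264575/244883 ≈ -46.000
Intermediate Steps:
o(F) = (5 + F)/(2*F) (o(F) = (F + 5)/(F + F) = (5 + F)/((2*F)) = (5 + F)*(1/(2*F)) = (5 + F)/(2*F))
v(b, h) = -2 + h
X = -4162/25 (X = -4162/(-2 + 27) = -4162/25 ≈ -166.48)
(r + 2865)/(o(-59) + X) = (4772 + 2865)/((½)*(5 - 59)/(-59) - 4162/25) = 7637/((½)*(-1/59)*(-54) - 4162/25) = 7637/(27/59 - 4162/25) = 7637/(-244883/1475) = 7637*(-1475/244883) = -11264575/244883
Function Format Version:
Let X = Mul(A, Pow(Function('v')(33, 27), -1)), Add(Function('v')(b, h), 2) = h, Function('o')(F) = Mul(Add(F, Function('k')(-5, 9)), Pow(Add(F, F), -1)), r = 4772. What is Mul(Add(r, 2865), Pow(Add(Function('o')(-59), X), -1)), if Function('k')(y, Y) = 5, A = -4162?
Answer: Rational(-11264575, 244883) ≈ -46.000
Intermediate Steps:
Function('o')(F) = Mul(Rational(1, 2), Pow(F, -1), Add(5, F)) (Function('o')(F) = Mul(Add(F, 5), Pow(Add(F, F), -1)) = Mul(Add(5, F), Pow(Mul(2, F), -1)) = Mul(Add(5, F), Mul(Rational(1, 2), Pow(F, -1))) = Mul(Rational(1, 2), Pow(F, -1), Add(5, F)))
Function('v')(b, h) = Add(-2, h)
X = Rational(-4162, 25) (X = Mul(-4162, Pow(Add(-2, 27), -1)) = Mul(-4162, Pow(25, -1)) = Mul(-4162, Rational(1, 25)) = Rational(-4162, 25) ≈ -166.48)
Mul(Add(r, 2865), Pow(Add(Function('o')(-59), X), -1)) = Mul(Add(4772, 2865), Pow(Add(Mul(Rational(1, 2), Pow(-59, -1), Add(5, -59)), Rational(-4162, 25)), -1)) = Mul(7637, Pow(Add(Mul(Rational(1, 2), Rational(-1, 59), -54), Rational(-4162, 25)), -1)) = Mul(7637, Pow(Add(Rational(27, 59), Rational(-4162, 25)), -1)) = Mul(7637, Pow(Rational(-244883, 1475), -1)) = Mul(7637, Rational(-1475, 244883)) = Rational(-11264575, 244883)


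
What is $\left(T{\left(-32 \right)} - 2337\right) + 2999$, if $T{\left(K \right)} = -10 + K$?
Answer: $620$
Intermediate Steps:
$\left(T{\left(-32 \right)} - 2337\right) + 2999 = \left(\left(-10 - 32\right) - 2337\right) + 2999 = \left(-42 - 2337\right) + 2999 = -2379 + 2999 = 620$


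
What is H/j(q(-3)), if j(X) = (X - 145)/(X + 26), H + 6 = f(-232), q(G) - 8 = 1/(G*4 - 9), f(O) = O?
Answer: 84847/1439 ≈ 58.962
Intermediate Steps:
q(G) = 8 + 1/(-9 + 4*G) (q(G) = 8 + 1/(G*4 - 9) = 8 + 1/(4*G - 9) = 8 + 1/(-9 + 4*G))
H = -238 (H = -6 - 232 = -238)
j(X) = (-145 + X)/(26 + X)
H/j(q(-3)) = -238*(26 + (-71 + 32*(-3))/(-9 + 4*(-3)))/(-145 + (-71 + 32*(-3))/(-9 + 4*(-3))) = -238*(26 + (-71 - 96)/(-9 - 12))/(-145 + (-71 - 96)/(-9 - 12)) = -238*(26 - 167/(-21))/(-145 - 167/(-21)) = -238*(26 - 1/21*(-167))/(-145 - 1/21*(-167)) = -238*(26 + 167/21)/(-145 + 167/21) = -238/(-2878/21/(713/21)) = -238/((21/713)*(-2878/21)) = -238/(-2878/713) = -238*(-713/2878) = 84847/1439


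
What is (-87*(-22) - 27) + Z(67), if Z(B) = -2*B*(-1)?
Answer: 2021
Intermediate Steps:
Z(B) = 2*B
(-87*(-22) - 27) + Z(67) = (-87*(-22) - 27) + 2*67 = (1914 - 27) + 134 = 1887 + 134 = 2021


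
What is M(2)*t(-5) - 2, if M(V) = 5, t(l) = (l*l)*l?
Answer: -627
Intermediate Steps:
t(l) = l**3 (t(l) = l**2*l = l**3)
M(2)*t(-5) - 2 = 5*(-5)**3 - 2 = 5*(-125) - 2 = -625 - 2 = -627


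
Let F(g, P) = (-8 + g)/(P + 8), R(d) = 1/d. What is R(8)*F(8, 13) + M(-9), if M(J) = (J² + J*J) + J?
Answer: 153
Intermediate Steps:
F(g, P) = (-8 + g)/(8 + P)
M(J) = J + 2*J² (M(J) = (J² + J²) + J = 2*J² + J = J + 2*J²)
R(8)*F(8, 13) + M(-9) = ((-8 + 8)/(8 + 13))/8 - 9*(1 + 2*(-9)) = (0/21)/8 - 9*(1 - 18) = ((1/21)*0)/8 - 9*(-17) = (⅛)*0 + 153 = 0 + 153 = 153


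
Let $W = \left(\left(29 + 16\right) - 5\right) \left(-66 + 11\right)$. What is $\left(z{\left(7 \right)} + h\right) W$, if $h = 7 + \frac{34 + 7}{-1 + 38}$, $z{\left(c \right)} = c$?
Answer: $- \frac{1229800}{37} \approx -33238.0$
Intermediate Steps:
$W = -2200$ ($W = \left(45 - 5\right) \left(-55\right) = 40 \left(-55\right) = -2200$)
$h = \frac{300}{37}$ ($h = 7 + \frac{41}{37} = \frac{300}{37} \approx 8.1081$)
$\left(z{\left(7 \right)} + h\right) W = \left(7 + \frac{300}{37}\right) \left(-2200\right) = \frac{559}{37} \left(-2200\right) = - \frac{1229800}{37}$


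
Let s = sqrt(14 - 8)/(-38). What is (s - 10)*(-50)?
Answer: 500 + 25*sqrt(6)/19 ≈ 503.22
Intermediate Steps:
s = -sqrt(6)/38 (s = sqrt(6)*(-1/38) = -sqrt(6)/38 ≈ -0.064460)
(s - 10)*(-50) = (-sqrt(6)/38 - 10)*(-50) = (-10 - sqrt(6)/38)*(-50) = 500 + 25*sqrt(6)/19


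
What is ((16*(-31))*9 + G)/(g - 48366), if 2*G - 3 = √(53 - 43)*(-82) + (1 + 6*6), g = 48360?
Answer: 2222/3 + 41*√10/6 ≈ 762.28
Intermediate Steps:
G = 20 - 41*√10 (G = 3/2 + (√(53 - 43)*(-82) + (1 + 6*6))/2 = 3/2 + (√10*(-82) + (1 + 36))/2 = 3/2 + (-82*√10 + 37)/2 = 3/2 + (37 - 82*√10)/2 = 3/2 + (37/2 - 41*√10) = 20 - 41*√10 ≈ -109.65)
((16*(-31))*9 + G)/(g - 48366) = ((16*(-31))*9 + (20 - 41*√10))/(48360 - 48366) = (-496*9 + (20 - 41*√10))/(-6) = (-4464 + (20 - 41*√10))*(-⅙) = (-4444 - 41*√10)*(-⅙) = 2222/3 + 41*√10/6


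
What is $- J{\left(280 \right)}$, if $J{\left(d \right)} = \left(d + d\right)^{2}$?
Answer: $-313600$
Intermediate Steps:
$J{\left(d \right)} = 4 d^{2}$ ($J{\left(d \right)} = \left(2 d\right)^{2} = 4 d^{2}$)
$- J{\left(280 \right)} = - 4 \cdot 280^{2} = - 4 \cdot 78400 = \left(-1\right) 313600 = -313600$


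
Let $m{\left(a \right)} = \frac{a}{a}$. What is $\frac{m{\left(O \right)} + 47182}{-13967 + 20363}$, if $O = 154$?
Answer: $\frac{47183}{6396} \approx 7.377$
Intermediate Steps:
$m{\left(a \right)} = 1$
$\frac{m{\left(O \right)} + 47182}{-13967 + 20363} = \frac{1 + 47182}{-13967 + 20363} = \frac{47183}{6396}$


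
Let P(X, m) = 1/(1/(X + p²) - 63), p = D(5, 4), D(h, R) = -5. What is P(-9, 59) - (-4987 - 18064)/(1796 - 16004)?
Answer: -633505/386688 ≈ -1.6383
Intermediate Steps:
p = -5
P(X, m) = 1/(-63 + 1/(25 + X)) (P(X, m) = 1/(1/(X + (-5)²) - 63) = 1/(1/(X + 25) - 63) = 1/(1/(25 + X) - 63) = 1/(-63 + 1/(25 + X)))
P(-9, 59) - (-4987 - 18064)/(1796 - 16004) = (-25 - 1*(-9))/(1574 + 63*(-9)) - (-4987 - 18064)/(1796 - 16004) = (-25 + 9)/(1574 - 567) - (-23051)/(-14208) = -16/1007 - (-23051)*(-1)/14208 = (1/1007)*(-16) - 1*623/384 = -16/1007 - 623/384 = -633505/386688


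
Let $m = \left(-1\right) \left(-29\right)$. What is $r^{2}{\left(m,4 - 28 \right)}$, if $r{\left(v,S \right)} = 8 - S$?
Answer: $1024$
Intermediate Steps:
$m = 29$
$r^{2}{\left(m,4 - 28 \right)} = \left(8 - \left(4 - 28\right)\right)^{2} = \left(8 - -24\right)^{2} = \left(8 + 24\right)^{2} = 32^{2} = 1024$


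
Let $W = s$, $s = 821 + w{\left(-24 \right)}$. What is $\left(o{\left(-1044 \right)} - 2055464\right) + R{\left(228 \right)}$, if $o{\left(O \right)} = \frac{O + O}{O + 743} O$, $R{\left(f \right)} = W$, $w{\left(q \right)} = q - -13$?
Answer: $- \frac{620630726}{301} \approx -2.0619 \cdot 10^{6}$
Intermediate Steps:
$w{\left(q \right)} = 13 + q$ ($w{\left(q \right)} = q + 13 = 13 + q$)
$s = 810$ ($s = 821 + \left(13 - 24\right) = 821 - 11 = 810$)
$W = 810$
$R{\left(f \right)} = 810$
$o{\left(O \right)} = \frac{2 O^{2}}{743 + O}$ ($o{\left(O \right)} = \frac{2 O}{743 + O} O = \frac{2 O^{2}}{743 + O}$)
$\left(o{\left(-1044 \right)} - 2055464\right) + R{\left(228 \right)} = \left(\frac{2 \left(-1044\right)^{2}}{743 - 1044} - 2055464\right) + 810 = \left(2 \cdot 1089936 \frac{1}{-301} - 2055464\right) + 810 = \left(2 \cdot 1089936 \left(- \frac{1}{301}\right) - 2055464\right) + 810 = \left(- \frac{2179872}{301} - 2055464\right) + 810 = - \frac{620874536}{301} + 810 = - \frac{620630726}{301}$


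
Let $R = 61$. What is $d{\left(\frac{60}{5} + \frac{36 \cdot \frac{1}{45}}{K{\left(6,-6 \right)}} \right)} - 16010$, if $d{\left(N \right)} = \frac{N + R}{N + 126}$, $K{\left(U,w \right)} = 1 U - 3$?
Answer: $- \frac{33203641}{2074} \approx -16009.0$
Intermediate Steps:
$K{\left(U,w \right)} = -3 + U$ ($K{\left(U,w \right)} = U - 3 = -3 + U$)
$d{\left(N \right)} = \frac{61 + N}{126 + N}$ ($d{\left(N \right)} = \frac{N + 61}{N + 126} = \frac{61 + N}{126 + N}$)
$d{\left(\frac{60}{5} + \frac{36 \cdot \frac{1}{45}}{K{\left(6,-6 \right)}} \right)} - 16010 = \frac{61 + \left(\frac{60}{5} + \frac{36 \cdot \frac{1}{45}}{-3 + 6}\right)}{126 + \left(\frac{60}{5} + \frac{36 \cdot \frac{1}{45}}{-3 + 6}\right)} - 16010 = \frac{61 + \left(60 \cdot \frac{1}{5} + \frac{36 \cdot \frac{1}{45}}{3}\right)}{126 + \left(60 \cdot \frac{1}{5} + \frac{36 \cdot \frac{1}{45}}{3}\right)} - 16010 = \frac{61 + \left(12 + \frac{4}{5} \cdot \frac{1}{3}\right)}{126 + \left(12 + \frac{4}{5} \cdot \frac{1}{3}\right)} - 16010 = \frac{61 + \left(12 + \frac{4}{15}\right)}{126 + \left(12 + \frac{4}{15}\right)} - 16010 = \frac{61 + \frac{184}{15}}{126 + \frac{184}{15}} - 16010 = \frac{1}{\frac{2074}{15}} \cdot \frac{1099}{15} - 16010 = \frac{15}{2074} \cdot \frac{1099}{15} - 16010 = \frac{1099}{2074} - 16010 = - \frac{33203641}{2074}$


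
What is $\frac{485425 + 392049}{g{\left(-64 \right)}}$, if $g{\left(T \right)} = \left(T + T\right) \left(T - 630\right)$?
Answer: $\frac{438737}{44416} \approx 9.8779$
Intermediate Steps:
$g{\left(T \right)} = 2 T \left(-630 + T\right)$
$\frac{485425 + 392049}{g{\left(-64 \right)}} = \frac{485425 + 392049}{2 \left(-64\right) \left(-630 - 64\right)} = \frac{877474}{2 \left(-64\right) \left(-694\right)} = \frac{877474}{88832} = 877474 \cdot \frac{1}{88832} = \frac{438737}{44416}$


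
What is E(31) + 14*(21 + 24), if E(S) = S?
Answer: 661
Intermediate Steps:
E(31) + 14*(21 + 24) = 31 + 14*(21 + 24) = 31 + 14*45 = 31 + 630 = 661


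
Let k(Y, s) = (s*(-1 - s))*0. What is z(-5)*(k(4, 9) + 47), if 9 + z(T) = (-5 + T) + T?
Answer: -1128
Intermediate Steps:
z(T) = -14 + 2*T (z(T) = -9 + ((-5 + T) + T) = -9 + (-5 + 2*T) = -14 + 2*T)
k(Y, s) = 0
z(-5)*(k(4, 9) + 47) = (-14 + 2*(-5))*(0 + 47) = (-14 - 10)*47 = -24*47 = -1128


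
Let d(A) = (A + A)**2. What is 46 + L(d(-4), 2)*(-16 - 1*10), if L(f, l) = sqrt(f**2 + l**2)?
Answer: 46 - 260*sqrt(41) ≈ -1618.8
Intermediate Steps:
d(A) = 4*A**2 (d(A) = (2*A)**2 = 4*A**2)
46 + L(d(-4), 2)*(-16 - 1*10) = 46 + sqrt((4*(-4)**2)**2 + 2**2)*(-16 - 1*10) = 46 + sqrt((4*16)**2 + 4)*(-16 - 10) = 46 + sqrt(64**2 + 4)*(-26) = 46 + sqrt(4096 + 4)*(-26) = 46 + sqrt(4100)*(-26) = 46 + (10*sqrt(41))*(-26) = 46 - 260*sqrt(41)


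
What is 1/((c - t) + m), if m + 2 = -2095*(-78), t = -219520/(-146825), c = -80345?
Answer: 4195/348443013 ≈ 1.2039e-5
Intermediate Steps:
t = 6272/4195 (t = -219520*(-1/146825) = 6272/4195 ≈ 1.4951)
m = 163408 (m = -2 - 2095*(-78) = -2 + 163410 = 163408)
1/((c - t) + m) = 1/((-80345 - 1*6272/4195) + 163408) = 1/((-80345 - 6272/4195) + 163408) = 1/(-337053547/4195 + 163408) = 1/(348443013/4195) = 4195/348443013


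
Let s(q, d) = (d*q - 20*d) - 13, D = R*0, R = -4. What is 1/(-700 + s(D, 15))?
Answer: -1/1013 ≈ -0.00098717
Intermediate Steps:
D = 0 (D = -4*0 = 0)
s(q, d) = -13 - 20*d + d*q (s(q, d) = (-20*d + d*q) - 13 = -13 - 20*d + d*q)
1/(-700 + s(D, 15)) = 1/(-700 + (-13 - 20*15 + 15*0)) = 1/(-700 + (-13 - 300 + 0)) = 1/(-700 - 313) = 1/(-1013) = -1/1013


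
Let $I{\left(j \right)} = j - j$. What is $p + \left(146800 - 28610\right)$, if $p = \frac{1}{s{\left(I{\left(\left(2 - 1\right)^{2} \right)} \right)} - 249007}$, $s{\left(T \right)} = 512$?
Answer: $\frac{29369624049}{248495} \approx 1.1819 \cdot 10^{5}$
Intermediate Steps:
$I{\left(j \right)} = 0$
$p = - \frac{1}{248495}$ ($p = \frac{1}{512 - 249007} = \frac{1}{-248495} = - \frac{1}{248495} \approx -4.0242 \cdot 10^{-6}$)
$p + \left(146800 - 28610\right) = - \frac{1}{248495} + \left(146800 - 28610\right) = - \frac{1}{248495} + 118190 = \frac{29369624049}{248495}$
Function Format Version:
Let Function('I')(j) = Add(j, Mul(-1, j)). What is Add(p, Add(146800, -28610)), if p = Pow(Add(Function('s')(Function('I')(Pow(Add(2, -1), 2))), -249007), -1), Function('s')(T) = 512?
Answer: Rational(29369624049, 248495) ≈ 1.1819e+5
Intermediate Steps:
Function('I')(j) = 0
p = Rational(-1, 248495) (p = Pow(Add(512, -249007), -1) = Pow(-248495, -1) = Rational(-1, 248495) ≈ -4.0242e-6)
Add(p, Add(146800, -28610)) = Add(Rational(-1, 248495), Add(146800, -28610)) = Add(Rational(-1, 248495), 118190) = Rational(29369624049, 248495)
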